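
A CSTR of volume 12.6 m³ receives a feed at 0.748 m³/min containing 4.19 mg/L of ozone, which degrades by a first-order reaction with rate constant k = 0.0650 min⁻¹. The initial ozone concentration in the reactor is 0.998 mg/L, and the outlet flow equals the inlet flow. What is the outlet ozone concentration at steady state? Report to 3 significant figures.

2.00 mg/L

V dC/dt = Q(C_in − C) − k V C.
Steady state (dC/dt = 0): C_ss = Q C_in/(Q + kV) = C_in/(1 + kV/Q).
C_ss = 0.748·4.19/(0.748 + 0.0650·12.6) = 3.1341/1.5670 = 2.0001 mg/L.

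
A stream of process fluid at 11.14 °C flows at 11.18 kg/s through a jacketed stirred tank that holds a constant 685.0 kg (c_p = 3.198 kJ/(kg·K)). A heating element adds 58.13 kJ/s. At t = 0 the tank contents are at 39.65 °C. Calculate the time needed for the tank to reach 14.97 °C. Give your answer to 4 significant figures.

Energy balance: M c_p dT/dt = ṁ c_p (T_in − T) + 58.13.
τ = M/ṁ = 61.2701 s; T_ss = T_in + Q̇/(ṁ c_p) = 12.7658 °C.
T(t) = T_ss + (T₀ − T_ss) e^(−t/τ). Set T = 14.97:
e^(−t/τ) = (14.97 − 12.7658)/(39.65 − 12.7658) = 0.0819870
t = −61.2701 · ln(0.0819870) = 153.248 s.

153.2 s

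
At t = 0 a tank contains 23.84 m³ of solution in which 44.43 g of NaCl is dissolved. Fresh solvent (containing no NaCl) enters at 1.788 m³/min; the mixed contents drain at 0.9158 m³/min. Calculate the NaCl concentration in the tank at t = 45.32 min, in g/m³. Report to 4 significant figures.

0.2512 g/m³

Let m(t) be the amount of NaCl. Volume: V(t) = V₀ + (Q_in − Q_out) t = 23.84 + 0.872200 t; V(45.32) = 63.3681 m³.
No NaCl enters, so dm/dt = −Q_out · (m/V).
Separate: dm/m = −Q_out dt/V(t) ⇒ ln(m/m₀) = −(Q_out/(Q_in−Q_out)) ln(V/V₀).
m = m₀ (V₀/V)^(Q_out/(Q_in−Q_out)) = 44.43 × (23.84/63.3681)^(1.04999) = 15.9180 g.
C = m/V = 15.9180/63.3681 = 0.251199 g/m³.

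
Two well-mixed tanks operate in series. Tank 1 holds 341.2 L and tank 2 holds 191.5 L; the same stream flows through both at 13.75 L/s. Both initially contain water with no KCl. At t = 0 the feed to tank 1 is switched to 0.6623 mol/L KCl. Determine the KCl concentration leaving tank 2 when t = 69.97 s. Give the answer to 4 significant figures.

Time constants: τᵢ = Vᵢ/Q for each well-mixed tank.
τ₁ = 341.2/13.75 = 24.8145 s; τ₂ = 191.5/13.75 = 13.9273 s.
Tank 1: C₁ = C_in(1 − e^(−t/τ₁)). Tank 2 (τ₁ ≠ τ₂): C₂ = C_in[1 − (τ₁ e^(−t/τ₁) − τ₂ e^(−t/τ₂))/(τ₁ − τ₂)].
At t = 69.97: e^(−t/τ₁) = 0.0596228, e^(−t/τ₂) = 0.00657845.
C₂ = 0.6623·[1 − (24.8145·0.0596228 − 13.9273·0.00657845)/(10.8873)] = 0.6623·0.872522 = 0.577871 mol/L.

0.5779 mol/L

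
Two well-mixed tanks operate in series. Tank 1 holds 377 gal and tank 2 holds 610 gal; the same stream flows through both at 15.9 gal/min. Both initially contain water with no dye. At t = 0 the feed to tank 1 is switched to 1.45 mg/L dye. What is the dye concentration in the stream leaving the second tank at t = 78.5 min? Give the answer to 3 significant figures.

Each tank obeys Vᵢ dCᵢ/dt = Q(Cᵢ₋₁ − Cᵢ), so τᵢ = Vᵢ/Q.
τ₁ = 377/15.9 = 23.711 min; τ₂ = 610/15.9 = 38.365 min.
Tank 1: C₁ = C_in(1 − e^(−t/τ₁)). Tank 2 (τ₁ ≠ τ₂): C₂ = C_in[1 − (τ₁ e^(−t/τ₁) − τ₂ e^(−t/τ₂))/(τ₁ − τ₂)].
At t = 78.5: e^(−t/τ₁) = 0.036489, e^(−t/τ₂) = 0.12923.
C₂ = 1.45·[1 − (23.711·0.036489 − 38.365·0.12923)/(-14.654)] = 1.45·0.72071 = 1.0450 mg/L.

1.05 mg/L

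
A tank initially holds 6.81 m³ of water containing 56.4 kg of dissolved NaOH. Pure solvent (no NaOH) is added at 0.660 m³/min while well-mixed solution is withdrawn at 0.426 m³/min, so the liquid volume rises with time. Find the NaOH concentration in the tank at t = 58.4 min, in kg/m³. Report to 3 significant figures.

0.371 kg/m³

Let m(t) be the amount of NaOH. Volume: V(t) = V₀ + (Q_in − Q_out) t = 6.81 + 0.23400 t; V(58.4) = 20.476 m³.
No NaOH enters, so dm/dt = −Q_out · (m/V).
Separate: dm/m = −Q_out dt/V(t) ⇒ ln(m/m₀) = −(Q_out/(Q_in−Q_out)) ln(V/V₀).
m = m₀ (V₀/V)^(Q_out/(Q_in−Q_out)) = 56.4 × (6.81/20.476)^(1.8205) = 7.6017 kg.
C = m/V = 7.6017/20.476 = 0.37126 kg/m³.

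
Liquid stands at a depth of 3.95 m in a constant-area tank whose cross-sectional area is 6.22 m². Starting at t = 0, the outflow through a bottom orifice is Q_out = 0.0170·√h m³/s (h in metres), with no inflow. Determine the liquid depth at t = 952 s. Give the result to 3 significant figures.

With no inflow, A dh/dt = −0.0170 √h.
∫ h^(−1/2) dh = −(0.0170/A) ∫ dt, giving 2√h = 2√h₀ − (0.0170/A) t.
√h = √3.95 − 0.0170·952/(2·6.22) = 1.9875 − 1.3010 = 0.68650.
h = 0.68650² = 0.47128 m.

0.471 m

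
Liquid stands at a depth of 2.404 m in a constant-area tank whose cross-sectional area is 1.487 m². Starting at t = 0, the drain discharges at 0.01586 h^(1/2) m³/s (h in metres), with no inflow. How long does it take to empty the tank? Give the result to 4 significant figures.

A dh/dt = −Q_out = −0.01586 √h.
This is separable: 2 d(√h)/dt = −0.01586/A, so √h = √h₀ − (0.01586/(2A)) t.
Tank is empty when √h = 0: t_empty = 2A√h₀/0.01586.
t_empty = 2·1.487·√2.404/0.01586 = 2.97400·1.55048/0.01586 = 290.740 s.

290.7 s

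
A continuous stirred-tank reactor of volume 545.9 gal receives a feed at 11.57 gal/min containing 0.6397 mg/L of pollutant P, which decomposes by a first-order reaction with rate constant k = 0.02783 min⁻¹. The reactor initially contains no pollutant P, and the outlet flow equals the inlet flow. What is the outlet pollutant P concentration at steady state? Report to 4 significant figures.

Accumulation = in − out − consumed: V dC/dt = Q C_in − Q C − k V C.
Steady state (dC/dt = 0): C_ss = Q C_in/(Q + kV) = C_in/(1 + kV/Q).
C_ss = 11.57·0.6397/(11.57 + 0.02783·545.9) = 7.40133/26.7624 = 0.276557 mg/L.

0.2766 mg/L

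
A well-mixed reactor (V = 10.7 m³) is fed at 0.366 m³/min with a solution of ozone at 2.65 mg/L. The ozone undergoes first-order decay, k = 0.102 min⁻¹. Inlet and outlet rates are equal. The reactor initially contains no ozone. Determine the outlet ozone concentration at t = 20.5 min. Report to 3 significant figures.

Species balance: V dC/dt = Q C_in − Q C − k V C.
dC/dt = (Q/V) C_in − (Q/V + k) C; effective rate a = Q/V + k = 0.034206 + 0.102 = 0.13621 min⁻¹.
C_ss = Q C_in/(Q + kV) = 0.66550 mg/L; C(t) = C_ss + (C₀ − C_ss) e^(−a t).
C(20.5) = 0.66550 + (-0.66550)·e^(−0.13621·20.5) = 0.66550 + (-0.66550)·0.061285 = 0.62471 mg/L.

0.625 mg/L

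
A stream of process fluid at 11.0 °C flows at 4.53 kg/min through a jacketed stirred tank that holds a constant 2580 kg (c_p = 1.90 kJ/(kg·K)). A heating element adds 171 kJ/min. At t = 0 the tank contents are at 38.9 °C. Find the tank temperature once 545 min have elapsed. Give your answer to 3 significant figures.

M c_p dT/dt = ṁ c_p (T_in − T) + Q̇.
τ = M/ṁ = 569.54 min; T_ss = T_in + Q̇/(ṁ c_p) = 11.0 + 171/(4.53·1.90) = 30.868 °C.
This is linear first-order; T(t) = T_ss + (T₀ − T_ss) e^(−t/τ).
T(545) = 30.868 + (8.0325)·e^(−545/569.54) = 30.868 + (8.0325)·0.38407 = 33.953 °C.

34.0 °C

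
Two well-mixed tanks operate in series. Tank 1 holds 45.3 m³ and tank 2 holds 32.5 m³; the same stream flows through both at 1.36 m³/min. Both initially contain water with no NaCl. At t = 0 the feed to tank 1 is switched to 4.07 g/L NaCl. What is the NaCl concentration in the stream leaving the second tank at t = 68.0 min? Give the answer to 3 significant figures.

2.80 g/L

Species balance on tank i: dCᵢ/dt = (Cᵢ₋₁ − Cᵢ)/τᵢ with τᵢ = Vᵢ/Q.
τ₁ = 45.3/1.36 = 33.309 min; τ₂ = 32.5/1.36 = 23.897 min.
Tank 1: C₁ = C_in(1 − e^(−t/τ₁)). Tank 2 (τ₁ ≠ τ₂): C₂ = C_in[1 − (τ₁ e^(−t/τ₁) − τ₂ e^(−t/τ₂))/(τ₁ − τ₂)].
At t = 68.0: e^(−t/τ₁) = 0.12983, e^(−t/τ₂) = 0.058103.
C₂ = 4.07·[1 − (33.309·0.12983 − 23.897·0.058103)/(9.4118)] = 4.07·0.68804 = 2.8003 g/L.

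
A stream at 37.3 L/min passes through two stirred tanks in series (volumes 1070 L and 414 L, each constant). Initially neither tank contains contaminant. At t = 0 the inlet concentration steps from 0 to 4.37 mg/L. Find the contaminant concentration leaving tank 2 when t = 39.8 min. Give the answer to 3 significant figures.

2.67 mg/L

Each tank obeys Vᵢ dCᵢ/dt = Q(Cᵢ₋₁ − Cᵢ), so τᵢ = Vᵢ/Q.
τ₁ = 1070/37.3 = 28.686 min; τ₂ = 414/37.3 = 11.099 min.
Tank 1: C₁ = C_in(1 − e^(−t/τ₁)). Tank 2 (τ₁ ≠ τ₂): C₂ = C_in[1 − (τ₁ e^(−t/τ₁) − τ₂ e^(−t/τ₂))/(τ₁ − τ₂)].
At t = 39.8: e^(−t/τ₁) = 0.24972, e^(−t/τ₂) = 0.027713.
C₂ = 4.37·[1 − (28.686·0.24972 − 11.099·0.027713)/(17.587)] = 4.37·0.61017 = 2.6665 mg/L.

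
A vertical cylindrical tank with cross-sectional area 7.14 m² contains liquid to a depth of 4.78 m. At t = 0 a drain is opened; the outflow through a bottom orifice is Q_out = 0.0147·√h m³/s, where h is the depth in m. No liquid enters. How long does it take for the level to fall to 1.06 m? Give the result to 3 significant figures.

A dh/dt = −Q_out = −0.0147 √h.
∫ h^(−1/2) dh = −(0.0147/A) ∫ dt, giving 2√h = 2√h₀ − (0.0147/A) t.
t = 2A(√h₀ − √h)/0.0147 = 2·7.14·(√4.78 − √1.06)/0.0147
  = 14.280 × (2.1863 − 1.0296) / 0.0147 = 1123.7 s.

1120 s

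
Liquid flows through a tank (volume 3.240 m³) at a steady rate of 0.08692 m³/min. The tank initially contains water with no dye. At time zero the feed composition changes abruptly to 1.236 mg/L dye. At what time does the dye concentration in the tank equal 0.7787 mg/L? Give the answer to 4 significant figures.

37.06 min

Accumulation = in − out for the solute gives V dC/dt = Q(C_in − C), so τ = V/Q = 37.2757 min.
C(t) = C_in + (C₀ − C_in) e^(−t/τ). Set C = 0.7787 and solve for t:
e^(−t/τ) = (C − C_in)/(C₀ − C_in) = (0.7787 − 1.236)/(0 − 1.236) = 0.369984
t = −τ ln(…) = 37.2757 × 0.994296 = 37.0630 min.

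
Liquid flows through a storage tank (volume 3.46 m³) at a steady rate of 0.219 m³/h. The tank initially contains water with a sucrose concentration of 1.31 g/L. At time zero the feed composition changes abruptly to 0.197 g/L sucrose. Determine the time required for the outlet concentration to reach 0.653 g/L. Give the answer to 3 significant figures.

Species balance on the tank: V dC/dt = Q(C_in − C), so τ = V/Q = 15.799 h.
C(t) = C_in + (C₀ − C_in) e^(−t/τ). Set C = 0.653 and solve for t:
e^(−t/τ) = (C − C_in)/(C₀ − C_in) = (0.653 − 0.197)/(1.31 − 0.197) = 0.40970
t = −τ ln(…) = 15.799 × 0.89232 = 14.098 h.

14.1 h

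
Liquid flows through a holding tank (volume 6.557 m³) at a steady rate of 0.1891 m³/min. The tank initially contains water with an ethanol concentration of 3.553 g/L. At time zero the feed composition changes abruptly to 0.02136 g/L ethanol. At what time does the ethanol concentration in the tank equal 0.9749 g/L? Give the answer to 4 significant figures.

Species balance: V dC/dt = Q(C_in − C) ⇒ τ = V/Q = 34.6748 min.
C(t) = C_in + (C₀ − C_in) e^(−t/τ). Set C = 0.9749 and solve for t:
e^(−t/τ) = (C − C_in)/(C₀ − C_in) = (0.9749 − 0.02136)/(3.553 − 0.02136) = 0.269999
t = −τ ln(…) = 34.6748 × 1.30934 = 45.4009 min.

45.40 min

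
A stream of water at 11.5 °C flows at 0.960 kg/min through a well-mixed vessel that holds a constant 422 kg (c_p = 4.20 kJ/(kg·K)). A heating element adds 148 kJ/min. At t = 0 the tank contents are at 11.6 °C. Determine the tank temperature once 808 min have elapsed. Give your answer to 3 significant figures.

First-law balance (no shaft work): M c_p dT/dt = ṁ c_p (T_in − T) + 148.
τ = M/ṁ = 439.58 min; T_ss = T_in + Q̇/(ṁ c_p) = 11.5 + 148/(0.960·4.20) = 48.206 °C.
T approaches T_ss exponentially: T(t) = T_ss + (T₀ − T_ss) e^(−t/τ).
T(808) = 48.206 + (-36.606)·e^(−808/439.58) = 48.206 + (-36.606)·0.15912 = 42.382 °C.

42.4 °C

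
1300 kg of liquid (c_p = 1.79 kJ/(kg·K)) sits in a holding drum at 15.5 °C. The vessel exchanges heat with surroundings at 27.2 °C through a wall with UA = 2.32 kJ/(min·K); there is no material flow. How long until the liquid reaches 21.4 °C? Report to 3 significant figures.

704 min

Heat balance on the well-mixed liquid: M c_p dT/dt = −UA(T − T_amb).
τ = M c_p/UA = 1003.0 min; T_ss = T_amb = 27.200 °C.
T(t) = T_ss + (T₀ − T_ss)e^(−t/τ); set T = 21.4:
t = −τ ln[(T − T_ss)/(T₀ − T_ss)] = −1003.0 · ln(0.49573) = 703.85 min.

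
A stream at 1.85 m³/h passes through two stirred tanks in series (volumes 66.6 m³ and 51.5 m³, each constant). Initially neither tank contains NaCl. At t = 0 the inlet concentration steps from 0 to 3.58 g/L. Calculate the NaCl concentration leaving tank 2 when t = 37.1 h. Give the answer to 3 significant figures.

Time constants: τᵢ = Vᵢ/Q for each well-mixed tank.
τ₁ = 66.6/1.85 = 36.000 h; τ₂ = 51.5/1.85 = 27.838 h.
Tank 1: C₁ = C_in(1 − e^(−t/τ₁)). Tank 2 (τ₁ ≠ τ₂): C₂ = C_in[1 − (τ₁ e^(−t/τ₁) − τ₂ e^(−t/τ₂))/(τ₁ − τ₂)].
At t = 37.1: e^(−t/τ₁) = 0.35681, e^(−t/τ₂) = 0.26376.
C₂ = 3.58·[1 − (36.000·0.35681 − 27.838·0.26376)/(8.1622)] = 3.58·0.32584 = 1.1665 g/L.

1.17 g/L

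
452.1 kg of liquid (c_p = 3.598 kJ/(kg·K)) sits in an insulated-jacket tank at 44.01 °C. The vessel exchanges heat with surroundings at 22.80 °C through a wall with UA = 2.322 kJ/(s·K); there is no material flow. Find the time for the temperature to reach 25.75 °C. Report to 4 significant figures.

1382 s

Heat balance on the well-mixed liquid: M c_p dT/dt = −UA(T − T_amb).
τ = M c_p/UA = 700.541 s; T_ss = T_amb = 22.8000 °C.
T(t) = T_ss + (T₀ − T_ss)e^(−t/τ); set T = 25.75:
t = −τ ln[(T − T_ss)/(T₀ − T_ss)] = −700.541 · ln(0.139085) = 1381.93 s.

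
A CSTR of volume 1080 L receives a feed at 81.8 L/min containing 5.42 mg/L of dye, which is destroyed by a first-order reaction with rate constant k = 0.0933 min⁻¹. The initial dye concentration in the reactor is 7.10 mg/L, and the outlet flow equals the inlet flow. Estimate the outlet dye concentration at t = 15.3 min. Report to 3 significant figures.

2.78 mg/L

V dC/dt = Q(C_in − C) − k V C.
dC/dt = (Q/V) C_in − (Q/V + k) C; effective rate a = Q/V + k = 0.075741 + 0.0933 = 0.16904 min⁻¹.
C_ss = Q C_in/(Q + kV) = 2.4285 mg/L; C(t) = C_ss + (C₀ − C_ss) e^(−a t).
C(15.3) = 2.4285 + (4.6715)·e^(−0.16904·15.3) = 2.4285 + (4.6715)·0.075296 = 2.7802 mg/L.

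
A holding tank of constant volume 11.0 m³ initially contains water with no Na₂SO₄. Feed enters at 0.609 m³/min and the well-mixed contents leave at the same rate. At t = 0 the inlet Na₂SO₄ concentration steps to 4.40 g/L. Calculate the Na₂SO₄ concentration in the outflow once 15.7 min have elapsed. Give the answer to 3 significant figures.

2.56 g/L

Transient balance on the dissolved component: V dC/dt = Q(C_in − C).
Time constant τ = V/Q = 11.0/0.609 = 18.062 min.
This is linear first-order; C(t) = C_in + (C₀ − C_in) e^(−t/τ).
C(15.7) = 4.40 + (0 − 4.40)·e^(−15.7/18.062) = 4.40 + (-4.4000)·0.41928 = 2.5552 g/L.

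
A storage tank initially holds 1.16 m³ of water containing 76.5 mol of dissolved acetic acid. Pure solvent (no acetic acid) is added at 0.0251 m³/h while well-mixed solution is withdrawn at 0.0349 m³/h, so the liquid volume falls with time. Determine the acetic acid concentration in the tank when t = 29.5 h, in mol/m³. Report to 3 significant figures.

Let m(t) be the amount of acetic acid. Volume: V(t) = V₀ + (Q_in − Q_out) t = 1.16 − 0.0098000 t; V(29.5) = 0.87090 m³.
Species balance (pure solvent in): dm/dt = −Q_out · m/V(t).
dm/m = −Q_out dt/(V₀ − 0.0098000 t); integrating gives ln(m/m₀) = −(Q_out/(Q_in−Q_out)) ln(V/V₀).
m = m₀ (V₀/V)^(Q_out/(Q_in−Q_out)) = 76.5 × (1.16/0.87090)^(-3.5612) = 27.563 mol.
C = m/V = 27.563/0.87090 = 31.649 mol/m³.

31.6 mol/m³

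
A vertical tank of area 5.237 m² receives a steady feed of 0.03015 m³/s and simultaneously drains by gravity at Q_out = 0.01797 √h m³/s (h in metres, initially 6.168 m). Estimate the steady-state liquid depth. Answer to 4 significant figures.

2.815 m

Level balance: A dh/dt = 0.03015 − 0.01797 √h. Setting dh/dt = 0:
Q_in = 0.01797 √h_ss ⇒ √h_ss = 0.03015/0.01797 = 1.67780.
h_ss = 1.67780² = 2.81500 m. (Since h₀ = 6.168 m > h_ss, the level will fall toward this value.)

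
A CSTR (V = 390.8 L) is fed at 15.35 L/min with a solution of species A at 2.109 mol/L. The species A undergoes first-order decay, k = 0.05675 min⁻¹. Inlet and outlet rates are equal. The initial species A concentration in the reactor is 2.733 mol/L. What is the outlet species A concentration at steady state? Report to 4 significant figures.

0.8626 mol/L

Accumulation = in − out − consumed: V dC/dt = Q C_in − Q C − k V C.
At steady state: 0 = Q C_in − (Q + kV) C_ss, so C_ss = Q C_in/(Q + kV).
C_ss = 15.35·2.109/(15.35 + 0.05675·390.8) = 32.3732/37.5279 = 0.862642 mol/L.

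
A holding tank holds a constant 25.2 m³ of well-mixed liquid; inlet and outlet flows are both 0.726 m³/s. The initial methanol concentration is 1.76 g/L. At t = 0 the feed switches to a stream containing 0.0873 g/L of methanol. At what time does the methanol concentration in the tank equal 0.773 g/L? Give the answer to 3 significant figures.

31.0 s

Species balance on the tank: V dC/dt = Q(C_in − C), so τ = V/Q = 34.711 s.
C(t) = C_in + (C₀ − C_in) e^(−t/τ). Set C = 0.773 and solve for t:
e^(−t/τ) = (C − C_in)/(C₀ − C_in) = (0.773 − 0.0873)/(1.76 − 0.0873) = 0.40994
t = −τ ln(…) = 34.711 × 0.89175 = 30.953 s.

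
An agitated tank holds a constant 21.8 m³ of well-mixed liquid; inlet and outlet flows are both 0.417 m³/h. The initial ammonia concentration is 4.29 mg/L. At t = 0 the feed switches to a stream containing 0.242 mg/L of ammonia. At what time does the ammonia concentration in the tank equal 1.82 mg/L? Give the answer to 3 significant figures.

49.2 h

Species balance on the tank: V dC/dt = Q(C_in − C), so τ = V/Q = 52.278 h.
C(t) = C_in + (C₀ − C_in) e^(−t/τ). Set C = 1.82 and solve for t:
e^(−t/τ) = (C − C_in)/(C₀ − C_in) = (1.82 − 0.242)/(4.29 − 0.242) = 0.38982
t = −τ ln(…) = 52.278 × 0.94206 = 49.249 h.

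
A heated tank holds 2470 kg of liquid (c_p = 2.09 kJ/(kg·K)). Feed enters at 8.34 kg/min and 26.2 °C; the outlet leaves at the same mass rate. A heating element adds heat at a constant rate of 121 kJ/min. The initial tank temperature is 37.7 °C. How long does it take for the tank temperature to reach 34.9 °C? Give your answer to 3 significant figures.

First-law balance (no shaft work): M c_p dT/dt = ṁ c_p (T_in − T) + 121.
τ = M/ṁ = 296.16 min; T_ss = T_in + Q̇/(ṁ c_p) = 33.142 °C.
T(t) = T_ss + (T₀ − T_ss) e^(−t/τ). Set T = 34.9:
e^(−t/τ) = (34.9 − 33.142)/(37.7 − 33.142) = 0.38572
t = −296.16 · ln(0.38572) = 282.14 min.

282 min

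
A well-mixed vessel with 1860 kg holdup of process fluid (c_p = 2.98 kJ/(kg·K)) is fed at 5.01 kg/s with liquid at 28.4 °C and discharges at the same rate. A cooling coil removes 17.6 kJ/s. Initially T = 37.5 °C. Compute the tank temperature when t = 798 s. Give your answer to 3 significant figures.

28.4 °C

Heat balance on the well-mixed liquid: M c_p dT/dt = ṁ c_p (T_in − T) − 17.6.
τ = M/ṁ = 371.26 s; T_ss = T_in − Q̇/(ṁ c_p) = 28.4 − 17.6/(5.01·2.98) = 27.221 °C.
T approaches T_ss exponentially: T(t) = T_ss + (T₀ − T_ss) e^(−t/τ).
T(798) = 27.221 + (10.279)·e^(−798/371.26) = 27.221 + (10.279)·0.11655 = 28.419 °C.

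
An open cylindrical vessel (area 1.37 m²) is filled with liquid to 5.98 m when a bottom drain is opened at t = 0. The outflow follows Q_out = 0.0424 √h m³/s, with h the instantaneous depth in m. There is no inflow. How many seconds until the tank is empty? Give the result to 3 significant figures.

Volume balance on the tank: A dh/dt = −0.0424 √h.
This is separable: 2 d(√h)/dt = −0.0424/A, so √h = √h₀ − (0.0424/(2A)) t.
Set h = 0: 2√h₀ = (0.0424/A) t_empty ⇒ t_empty = 2A√h₀/0.0424.
t_empty = 2·1.37·√5.98/0.0424 = 2.7400·2.4454/0.0424 = 158.03 s.

158 s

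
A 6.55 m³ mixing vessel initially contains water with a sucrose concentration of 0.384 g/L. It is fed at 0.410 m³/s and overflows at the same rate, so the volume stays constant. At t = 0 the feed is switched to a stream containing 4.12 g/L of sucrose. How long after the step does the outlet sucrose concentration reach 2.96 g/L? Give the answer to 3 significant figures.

18.7 s

Species balance: V dC/dt = Q(C_in − C) ⇒ τ = V/Q = 15.976 s.
C(t) = C_in + (C₀ − C_in) e^(−t/τ). Set C = 2.96 and solve for t:
e^(−t/τ) = (C − C_in)/(C₀ − C_in) = (2.96 − 4.12)/(0.384 − 4.12) = 0.31049
t = −τ ln(…) = 15.976 × 1.1696 = 18.685 s.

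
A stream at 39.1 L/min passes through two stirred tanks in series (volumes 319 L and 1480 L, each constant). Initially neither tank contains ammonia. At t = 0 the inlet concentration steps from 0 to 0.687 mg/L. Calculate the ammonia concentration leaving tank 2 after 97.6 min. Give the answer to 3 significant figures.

Time constants: τᵢ = Vᵢ/Q for each well-mixed tank.
τ₁ = 319/39.1 = 8.1586 min; τ₂ = 1480/39.1 = 37.852 min.
Solving the cascade with C₁(0)=C₂(0)=0 gives C₂(t) = C_in[1 − (τ₁ e^(−t/τ₁) − τ₂ e^(−t/τ₂))/(τ₁ − τ₂)].
At t = 97.6: e^(−t/τ₁) = 6.3765e-06, e^(−t/τ₂) = 0.075889.
C₂ = 0.687·[1 − (8.1586·6.3765e-06 − 37.852·0.075889)/(-29.693)] = 0.687·0.90326 = 0.62054 mg/L.

0.621 mg/L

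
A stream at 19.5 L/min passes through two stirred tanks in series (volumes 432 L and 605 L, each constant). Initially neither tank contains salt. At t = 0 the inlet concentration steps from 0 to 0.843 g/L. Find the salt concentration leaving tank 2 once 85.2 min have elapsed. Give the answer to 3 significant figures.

0.699 g/L

Species balance on tank i: dCᵢ/dt = (Cᵢ₋₁ − Cᵢ)/τᵢ with τᵢ = Vᵢ/Q.
τ₁ = 432/19.5 = 22.154 min; τ₂ = 605/19.5 = 31.026 min.
Solving the cascade with C₁(0)=C₂(0)=0 gives C₂(t) = C_in[1 − (τ₁ e^(−t/τ₁) − τ₂ e^(−t/τ₂))/(τ₁ − τ₂)].
At t = 85.2: e^(−t/τ₁) = 0.021369, e^(−t/τ₂) = 0.064177.
C₂ = 0.843·[1 − (22.154·0.021369 − 31.026·0.064177)/(-8.8718)] = 0.843·0.82893 = 0.69879 g/L.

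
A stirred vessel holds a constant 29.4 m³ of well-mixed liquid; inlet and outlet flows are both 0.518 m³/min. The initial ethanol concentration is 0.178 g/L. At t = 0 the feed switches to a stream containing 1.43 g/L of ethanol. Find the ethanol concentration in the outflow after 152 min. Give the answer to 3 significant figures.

Mass balance on the solute (V constant): V dC/dt = Q(C_in − C).
Time constant τ = V/Q = 29.4/0.518 = 56.757 min.
This is linear first-order; C(t) = C_in + (C₀ − C_in) e^(−t/τ).
C(152) = 1.43 + (0.178 − 1.43)·e^(−152/56.757) = 1.43 + (-1.2520)·0.068694 = 1.3440 g/L.

1.34 g/L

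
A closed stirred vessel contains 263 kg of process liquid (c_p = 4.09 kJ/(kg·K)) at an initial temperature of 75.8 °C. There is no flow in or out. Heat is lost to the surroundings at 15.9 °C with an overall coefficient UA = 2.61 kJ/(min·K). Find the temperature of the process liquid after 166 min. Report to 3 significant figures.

55.9 °C

Lumped-capacitance energy balance: M c_p dT/dt = UA(T_amb − T).
dT/dt = (T_ss − T)/τ with T_ss = T_amb = 15.900 °C, τ = M c_p/UA = 263·4.09/2.61 = 412.13 min.
Solution: T(t) = T_ss + (T₀ − T_ss) e^(−t/τ).
T(166) = 15.900 + (59.900)·0.66846 = 55.941 °C.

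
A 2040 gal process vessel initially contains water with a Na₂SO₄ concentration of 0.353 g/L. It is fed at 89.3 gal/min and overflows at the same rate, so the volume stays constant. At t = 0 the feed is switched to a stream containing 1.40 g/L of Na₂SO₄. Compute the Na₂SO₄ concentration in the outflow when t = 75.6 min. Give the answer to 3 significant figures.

1.36 g/L

Species balance on the tank: V dC/dt = Q(C_in − C).
Time constant τ = V/Q = 2040/89.3 = 22.844 min.
Integrating: C(t) = C_in + (C₀ − C_in) e^(−t/τ).
C(75.6) = 1.40 + (0.353 − 1.40)·e^(−75.6/22.844) = 1.40 + (-1.0470)·0.036540 = 1.3617 g/L.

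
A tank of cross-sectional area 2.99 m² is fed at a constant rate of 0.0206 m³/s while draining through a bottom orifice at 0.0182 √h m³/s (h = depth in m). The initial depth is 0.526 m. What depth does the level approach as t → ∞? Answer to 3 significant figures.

1.28 m

Unsteady balance on liquid volume: A dh/dt = Q_in − 0.0182 √h. At steady state dh/dt = 0:
Q_in = 0.0182 √h_ss ⇒ √h_ss = 0.0206/0.0182 = 1.1319.
h_ss = 1.1319² = 1.2811 m. (Since h₀ = 0.526 m < h_ss, the level will rise toward this value.)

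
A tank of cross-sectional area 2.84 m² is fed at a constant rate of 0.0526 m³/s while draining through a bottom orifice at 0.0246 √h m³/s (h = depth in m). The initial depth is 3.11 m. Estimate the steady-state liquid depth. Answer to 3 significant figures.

Volume balance on the tank: A dh/dt = Q_in − 0.0246 √h. At steady state dh/dt = 0:
Q_in = 0.0246 √h_ss ⇒ √h_ss = 0.0526/0.0246 = 2.1382.
h_ss = 2.1382² = 4.5719 m. (Since h₀ = 3.11 m < h_ss, the level will rise toward this value.)

4.57 m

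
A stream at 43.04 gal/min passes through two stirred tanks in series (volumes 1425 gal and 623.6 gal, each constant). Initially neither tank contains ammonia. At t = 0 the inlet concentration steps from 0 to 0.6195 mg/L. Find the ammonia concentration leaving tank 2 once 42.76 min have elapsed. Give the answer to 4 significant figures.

Time constants: τᵢ = Vᵢ/Q for each well-mixed tank.
τ₁ = 1425/43.04 = 33.1087 min; τ₂ = 623.6/43.04 = 14.4888 min.
Tank 1: C₁ = C_in(1 − e^(−t/τ₁)). Tank 2 (τ₁ ≠ τ₂): C₂ = C_in[1 − (τ₁ e^(−t/τ₁) − τ₂ e^(−t/τ₂))/(τ₁ − τ₂)].
At t = 42.76: e^(−t/τ₁) = 0.274858, e^(−t/τ₂) = 0.0522751.
C₂ = 0.6195·[1 − (33.1087·0.274858 − 14.4888·0.0522751)/(18.6199)] = 0.6195·0.551942 = 0.341928 mg/L.

0.3419 mg/L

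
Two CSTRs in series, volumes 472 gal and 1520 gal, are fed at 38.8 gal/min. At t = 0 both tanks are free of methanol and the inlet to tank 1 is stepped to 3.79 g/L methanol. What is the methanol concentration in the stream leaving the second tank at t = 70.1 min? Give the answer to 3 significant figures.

Time constants: τᵢ = Vᵢ/Q for each well-mixed tank.
τ₁ = 472/38.8 = 12.165 min; τ₂ = 1520/38.8 = 39.175 min.
Solving the cascade with C₁(0)=C₂(0)=0 gives C₂(t) = C_in[1 − (τ₁ e^(−t/τ₁) − τ₂ e^(−t/τ₂))/(τ₁ − τ₂)].
At t = 70.1: e^(−t/τ₁) = 0.0031434, e^(−t/τ₂) = 0.16706.
C₂ = 3.79·[1 − (12.165·0.0031434 − 39.175·0.16706)/(-27.010)] = 3.79·0.75911 = 2.8770 g/L.

2.88 g/L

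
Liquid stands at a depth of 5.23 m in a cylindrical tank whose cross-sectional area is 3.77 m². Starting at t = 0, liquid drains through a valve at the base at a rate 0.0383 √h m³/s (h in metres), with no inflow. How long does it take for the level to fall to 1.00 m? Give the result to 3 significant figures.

253 s

With no inflow, A dh/dt = −0.0383 √h.
Separate and integrate: 2(√h − √h₀) = −(0.0383/A) t.
t = 2A(√h₀ − √h)/0.0383 = 2·3.77·(√5.23 − √1.00)/0.0383
  = 7.5400 × (2.2869 − 1.0000) / 0.0383 = 253.35 s.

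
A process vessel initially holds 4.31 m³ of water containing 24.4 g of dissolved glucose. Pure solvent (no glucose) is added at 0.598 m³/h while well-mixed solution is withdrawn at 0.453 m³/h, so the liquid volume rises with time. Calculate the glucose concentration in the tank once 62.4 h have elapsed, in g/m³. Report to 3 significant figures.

0.0533 g/m³

Total volume: dV/dt = Q_in − Q_out = 0.14500 m³/h, so V(t) = 4.31 + 0.14500 t and V(62.4) = 13.358 m³.
Species balance (pure solvent in): dm/dt = −Q_out · m/V(t).
Separate: dm/m = −Q_out dt/V(t) ⇒ ln(m/m₀) = −(Q_out/(Q_in−Q_out)) ln(V/V₀).
m = m₀ (V₀/V)^(Q_out/(Q_in−Q_out)) = 24.4 × (4.31/13.358)^(3.1241) = 0.71222 g.
C = m/V = 0.71222/13.358 = 0.053318 g/m³.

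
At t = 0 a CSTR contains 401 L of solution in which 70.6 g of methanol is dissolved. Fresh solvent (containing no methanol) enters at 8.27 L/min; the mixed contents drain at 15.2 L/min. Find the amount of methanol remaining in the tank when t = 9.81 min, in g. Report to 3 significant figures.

47.0 g

Total volume: dV/dt = Q_in − Q_out = -6.9300 L/min, so V(t) = 401 − 6.9300 t and V(9.81) = 333.02 L.
No methanol enters, so dm/dt = −Q_out · (m/V).
dm/m = −Q_out dt/(V₀ − 6.9300 t); integrating gives ln(m/m₀) = −(Q_out/(Q_in−Q_out)) ln(V/V₀).
m = m₀ (V₀/V)^(Q_out/(Q_in−Q_out)) = 70.6 × (401/333.02)^(-2.1934) = 46.973 g.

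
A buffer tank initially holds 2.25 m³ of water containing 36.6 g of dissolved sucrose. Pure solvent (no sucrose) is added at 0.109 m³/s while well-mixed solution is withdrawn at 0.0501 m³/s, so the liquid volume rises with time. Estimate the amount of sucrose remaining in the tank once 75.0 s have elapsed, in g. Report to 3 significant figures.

14.5 g

Let m(t) be the amount of sucrose. Volume: V(t) = V₀ + (Q_in − Q_out) t = 2.25 + 0.058900 t; V(75.0) = 6.6675 m³.
Species balance (pure solvent in): dm/dt = −Q_out · m/V(t).
dm/m = −Q_out dt/(V₀ + 0.058900 t); integrating gives ln(m/m₀) = −(Q_out/(Q_in−Q_out)) ln(V/V₀).
m = m₀ (V₀/V)^(Q_out/(Q_in−Q_out)) = 36.6 × (2.25/6.6675)^(0.85059) = 14.527 g.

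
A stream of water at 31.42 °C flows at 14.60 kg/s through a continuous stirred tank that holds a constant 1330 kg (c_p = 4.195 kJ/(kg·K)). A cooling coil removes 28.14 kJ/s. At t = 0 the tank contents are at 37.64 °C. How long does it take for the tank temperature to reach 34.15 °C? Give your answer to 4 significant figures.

67.34 s

M c_p dT/dt = ṁ c_p (T_in − T) − Q̇.
τ = M/ṁ = 91.0959 s; T_ss = T_in − Q̇/(ṁ c_p) = 30.9605 °C.
T(t) = T_ss + (T₀ − T_ss) e^(−t/τ). Set T = 34.15:
e^(−t/τ) = (34.15 − 30.9605)/(37.64 − 30.9605) = 0.477502
t = −91.0959 · ln(0.477502) = 67.3369 s.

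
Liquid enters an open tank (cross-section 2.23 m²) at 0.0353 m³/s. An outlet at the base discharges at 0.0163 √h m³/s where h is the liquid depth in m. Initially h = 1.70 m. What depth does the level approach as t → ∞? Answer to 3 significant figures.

Volume balance on the tank: A dh/dt = Q_in − 0.0163 √h. At steady state dh/dt = 0:
Q_in = 0.0163 √h_ss ⇒ √h_ss = 0.0353/0.0163 = 2.1656.
h_ss = 2.1656² = 4.6900 m. (Since h₀ = 1.70 m < h_ss, the level will rise toward this value.)

4.69 m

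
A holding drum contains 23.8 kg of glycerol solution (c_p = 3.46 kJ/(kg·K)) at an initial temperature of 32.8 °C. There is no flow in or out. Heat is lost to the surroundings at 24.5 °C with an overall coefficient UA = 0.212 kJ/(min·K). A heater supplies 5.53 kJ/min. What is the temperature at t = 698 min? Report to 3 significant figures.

47.6 °C

Lumped-capacitance energy balance: M c_p dT/dt = UA(T_amb − T) + Q̇.
dT/dt = (T_ss − T)/τ with T_ss = T_amb + Q̇/UA = 24.5 + 5.53/0.212 = 50.585 °C, τ = M c_p/UA = 23.8·3.46/0.212 = 388.43 min.
This is linear first-order; T(t) = T_ss + (T₀ − T_ss) e^(−t/τ).
T(698) = 50.585 + (-17.785)·0.16580 = 47.636 °C.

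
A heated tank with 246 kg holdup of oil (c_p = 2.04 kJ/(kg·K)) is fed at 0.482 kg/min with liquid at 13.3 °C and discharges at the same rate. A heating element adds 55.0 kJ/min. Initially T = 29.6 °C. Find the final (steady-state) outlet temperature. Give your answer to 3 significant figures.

69.2 °C

Energy balance: M c_p dT/dt = ṁ c_p (T_in − T) + 55.0.
At steady state dT/dt = 0 ⇒ T_ss = T_in + Q̇/(ṁ c_p) = 13.3 + 55.0/(0.482·2.04) = 69.235 °C.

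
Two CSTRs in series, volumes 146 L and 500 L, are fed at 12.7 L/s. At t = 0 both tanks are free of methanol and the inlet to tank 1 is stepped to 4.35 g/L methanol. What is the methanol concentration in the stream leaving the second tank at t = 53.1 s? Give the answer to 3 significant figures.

2.77 g/L

Species balance on tank i: dCᵢ/dt = (Cᵢ₋₁ − Cᵢ)/τᵢ with τᵢ = Vᵢ/Q.
τ₁ = 146/12.7 = 11.496 s; τ₂ = 500/12.7 = 39.370 s.
Solving the cascade with C₁(0)=C₂(0)=0 gives C₂(t) = C_in[1 − (τ₁ e^(−t/τ₁) − τ₂ e^(−t/τ₂))/(τ₁ − τ₂)].
At t = 53.1: e^(−t/τ₁) = 0.0098629, e^(−t/τ₂) = 0.25957.
C₂ = 4.35·[1 − (11.496·0.0098629 − 39.370·0.25957)/(-27.874)] = 4.35·0.63745 = 2.7729 g/L.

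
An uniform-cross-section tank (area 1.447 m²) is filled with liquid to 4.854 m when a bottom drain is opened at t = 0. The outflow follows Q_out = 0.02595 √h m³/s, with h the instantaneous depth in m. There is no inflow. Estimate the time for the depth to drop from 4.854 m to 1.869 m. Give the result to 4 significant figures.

93.24 s

Accumulation of liquid (constant cross-section A): A dh/dt = −0.02595 √h.
This is separable: 2 d(√h)/dt = −0.02595/A, so √h = √h₀ − (0.02595/(2A)) t.
t = 2A(√h₀ − √h)/0.02595 = 2·1.447·(√4.854 − √1.869)/0.02595
  = 2.89400 × (2.20318 − 1.36711) / 0.02595 = 93.2399 s.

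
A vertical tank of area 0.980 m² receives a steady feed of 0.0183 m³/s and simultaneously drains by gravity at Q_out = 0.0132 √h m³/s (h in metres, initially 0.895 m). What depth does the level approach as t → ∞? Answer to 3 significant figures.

A dh/dt = Q_in − 0.0132 √h. Steady state requires inflow = outflow:
Q_in = 0.0132 √h_ss ⇒ √h_ss = 0.0183/0.0132 = 1.3864.
h_ss = 1.3864² = 1.9220 m. (Since h₀ = 0.895 m < h_ss, the level will rise toward this value.)

1.92 m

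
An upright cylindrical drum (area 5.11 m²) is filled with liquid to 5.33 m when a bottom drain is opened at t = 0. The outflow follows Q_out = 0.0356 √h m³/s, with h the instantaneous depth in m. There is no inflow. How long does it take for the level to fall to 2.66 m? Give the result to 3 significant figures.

A dh/dt = −Q_out = −0.0356 √h.
∫ h^(−1/2) dh = −(0.0356/A) ∫ dt, giving 2√h = 2√h₀ − (0.0356/A) t.
t = 2A(√h₀ − √h)/0.0356 = 2·5.11·(√5.33 − √2.66)/0.0356
  = 10.220 × (2.3087 − 1.6310) / 0.0356 = 194.56 s.

195 s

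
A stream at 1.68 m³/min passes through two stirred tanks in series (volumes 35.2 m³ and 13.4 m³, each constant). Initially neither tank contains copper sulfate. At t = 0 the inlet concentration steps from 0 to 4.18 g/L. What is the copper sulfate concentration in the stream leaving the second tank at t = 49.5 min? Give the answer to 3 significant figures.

3.55 g/L

Time constants: τᵢ = Vᵢ/Q for each well-mixed tank.
τ₁ = 35.2/1.68 = 20.952 min; τ₂ = 13.4/1.68 = 7.9762 min.
Tank 1: C₁ = C_in(1 − e^(−t/τ₁)). Tank 2 (τ₁ ≠ τ₂): C₂ = C_in[1 − (τ₁ e^(−t/τ₁) − τ₂ e^(−t/τ₂))/(τ₁ − τ₂)].
At t = 49.5: e^(−t/τ₁) = 0.094184, e^(−t/τ₂) = 0.0020174.
C₂ = 4.18·[1 − (20.952·0.094184 − 7.9762·0.0020174)/(12.976)] = 4.18·0.84916 = 3.5495 g/L.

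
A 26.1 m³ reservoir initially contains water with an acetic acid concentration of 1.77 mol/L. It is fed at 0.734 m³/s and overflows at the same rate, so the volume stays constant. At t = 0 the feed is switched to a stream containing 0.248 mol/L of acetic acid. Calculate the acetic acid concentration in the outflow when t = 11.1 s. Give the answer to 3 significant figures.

1.36 mol/L

Species balance on the tank: V dC/dt = Q(C_in − C).
So dC/dt = (C_in − C)/τ with τ = V/Q = 26.1/0.734 = 35.559 s.
Solution: C(t) = C_in + (C₀ − C_in) e^(−t/τ).
C(11.1) = 0.248 + (1.77 − 0.248)·e^(−11.1/35.559) = 0.248 + (1.5220)·0.73186 = 1.3619 mol/L.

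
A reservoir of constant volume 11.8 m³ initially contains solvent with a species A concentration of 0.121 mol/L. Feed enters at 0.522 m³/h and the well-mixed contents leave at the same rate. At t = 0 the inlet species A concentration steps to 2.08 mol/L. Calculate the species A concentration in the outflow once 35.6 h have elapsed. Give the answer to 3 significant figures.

1.67 mol/L

Mass balance on the solute (V constant): V dC/dt = Q(C_in − C).
Time constant τ = V/Q = 11.8/0.522 = 22.605 h.
This is linear first-order; C(t) = C_in + (C₀ − C_in) e^(−t/τ).
C(35.6) = 2.08 + (0.121 − 2.08)·e^(−35.6/22.605) = 2.08 + (-1.9590)·0.20704 = 1.6744 mol/L.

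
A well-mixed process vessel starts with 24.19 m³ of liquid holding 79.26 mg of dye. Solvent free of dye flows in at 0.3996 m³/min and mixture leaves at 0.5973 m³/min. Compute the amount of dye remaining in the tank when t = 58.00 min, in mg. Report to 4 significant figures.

Total volume: dV/dt = Q_in − Q_out = -0.197700 m³/min, so V(t) = 24.19 − 0.197700 t and V(58.00) = 12.7234 m³.
Solute balance: dm/dt = 0 − Q_out C = −Q_out m/V(t).
dm/m = −Q_out dt/(V₀ − 0.197700 t); integrating gives ln(m/m₀) = −(Q_out/(Q_in−Q_out)) ln(V/V₀).
m = m₀ (V₀/V)^(Q_out/(Q_in−Q_out)) = 79.26 × (24.19/12.7234)^(-3.02124) = 11.3770 mg.

11.38 mg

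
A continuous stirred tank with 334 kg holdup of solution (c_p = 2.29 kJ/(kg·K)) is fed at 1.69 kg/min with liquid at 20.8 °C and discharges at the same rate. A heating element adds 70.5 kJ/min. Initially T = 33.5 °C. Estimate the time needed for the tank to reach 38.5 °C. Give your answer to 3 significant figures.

468 min

Unsteady energy balance on the tank contents: M c_p dT/dt = ṁ c_p (T_in − T) + 70.5.
τ = M/ṁ = 197.63 min; T_ss = T_in + Q̇/(ṁ c_p) = 39.017 °C.
T(t) = T_ss + (T₀ − T_ss) e^(−t/τ). Set T = 38.5:
e^(−t/τ) = (38.5 − 39.017)/(33.5 − 39.017) = 0.093642
t = −197.63 · ln(0.093642) = 468.05 min.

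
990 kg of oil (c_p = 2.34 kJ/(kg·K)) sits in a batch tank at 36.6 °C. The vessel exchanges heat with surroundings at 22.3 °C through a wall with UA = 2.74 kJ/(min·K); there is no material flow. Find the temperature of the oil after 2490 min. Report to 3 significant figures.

23.1 °C

Lumped-capacitance energy balance: M c_p dT/dt = UA(T_amb − T).
dT/dt = (T_ss − T)/τ with T_ss = T_amb = 22.300 °C, τ = M c_p/UA = 990·2.34/2.74 = 845.47 min.
Solution: T(t) = T_ss + (T₀ − T_ss) e^(−t/τ).
T(2490) = 22.300 + (14.300)·0.052597 = 23.052 °C.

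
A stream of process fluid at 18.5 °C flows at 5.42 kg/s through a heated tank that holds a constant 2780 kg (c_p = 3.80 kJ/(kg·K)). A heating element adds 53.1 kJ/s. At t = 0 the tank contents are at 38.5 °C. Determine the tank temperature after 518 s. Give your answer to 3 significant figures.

Energy balance: M c_p dT/dt = ṁ c_p (T_in − T) + 53.1.
Rearrange: dT/dt = (T_ss − T)/τ with τ = M/ṁ = 512.92 s and T_ss = T_in + Q̇/(ṁ c_p) = 21.078 °C.
Solution: T(t) = T_ss + (T₀ − T_ss) e^(−t/τ).
T(518) = 21.078 + (17.422)·e^(−518/512.92) = 21.078 + (17.422)·0.36425 = 27.424 °C.

27.4 °C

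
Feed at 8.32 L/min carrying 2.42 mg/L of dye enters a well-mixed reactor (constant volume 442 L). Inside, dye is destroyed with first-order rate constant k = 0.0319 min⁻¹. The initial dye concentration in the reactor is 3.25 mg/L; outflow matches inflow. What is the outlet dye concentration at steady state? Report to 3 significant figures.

0.898 mg/L

Accumulation = in − out − consumed: V dC/dt = Q C_in − Q C − k V C.
At steady state: 0 = Q C_in − (Q + kV) C_ss, so C_ss = Q C_in/(Q + kV).
C_ss = 8.32·2.42/(8.32 + 0.0319·442) = 20.134/22.420 = 0.89806 mg/L.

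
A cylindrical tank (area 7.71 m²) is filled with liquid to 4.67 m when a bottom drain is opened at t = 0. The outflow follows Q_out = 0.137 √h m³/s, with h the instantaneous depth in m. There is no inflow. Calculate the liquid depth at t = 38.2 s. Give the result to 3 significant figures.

A dh/dt = −Q_out = −0.137 √h.
∫ h^(−1/2) dh = −(0.137/A) ∫ dt, giving 2√h = 2√h₀ − (0.137/A) t.
√h = √4.67 − 0.137·38.2/(2·7.71) = 2.1610 − 0.33939 = 1.8216.
h = 1.8216² = 3.3183 m.

3.32 m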